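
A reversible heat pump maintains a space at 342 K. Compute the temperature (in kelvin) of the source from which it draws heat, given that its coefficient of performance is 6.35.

COP_HP = T_H/(T_H − T_C) ⇒ T_C = T_H·(COP_HP − 1)/COP_HP = 342.00 × (6.35 − 1)/6.35 = 288.1 K.

T_C ≈ 288.1 K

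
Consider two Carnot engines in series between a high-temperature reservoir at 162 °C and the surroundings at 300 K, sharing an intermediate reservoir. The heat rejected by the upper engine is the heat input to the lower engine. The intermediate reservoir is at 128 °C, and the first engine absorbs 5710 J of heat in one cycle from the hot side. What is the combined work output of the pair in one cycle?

W_total ≈ 1770 J

T_H = 162 °C → 162 + 273.15 = 435.15 K.
Two reversible stages in series are equivalent to a single Carnot engine between T_H and T_C, so η_total = 1 − T_C/T_H = 1 − 300.00/435.15 = 0.3106.
W_total = η_total · Q_H = 0.3106 × 5710 = 1770 J.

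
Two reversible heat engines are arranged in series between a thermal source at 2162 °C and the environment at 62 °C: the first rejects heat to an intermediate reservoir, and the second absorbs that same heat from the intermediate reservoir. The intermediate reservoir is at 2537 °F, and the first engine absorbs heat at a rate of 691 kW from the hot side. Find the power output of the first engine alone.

T_H = 2162 °C → 2162 + 273.15 = 2435.15 K.
T_C = 62 °C → 62 + 273.15 = 335.15 K.
T_m = 2537 °F → (2537 − 32) × 5/9 = 1391.67 °C = 1664.82 K.
First-stage efficiency η₁ = 1 − T_m/T_H = 1 − 1664.82/2435.15 = 0.3163.
W₁ = η₁·Q_H = 0.3163 × 691 = 219 kW.

Ẇ₁ ≈ 219 kW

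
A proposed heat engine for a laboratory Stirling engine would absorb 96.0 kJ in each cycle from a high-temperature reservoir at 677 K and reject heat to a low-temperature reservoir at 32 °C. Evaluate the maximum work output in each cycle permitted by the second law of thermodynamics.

W_max ≈ 52.73 kJ

T_C = 32 °C → 32 + 273.15 = 305.15 K.
By the Carnot theorem, η_max = 1 − T_C/T_H = 1 − 305.15/677.00 = 0.5493.
W_max = η_max · Q_H = 0.5493 × 96.0 = 52.73 kJ.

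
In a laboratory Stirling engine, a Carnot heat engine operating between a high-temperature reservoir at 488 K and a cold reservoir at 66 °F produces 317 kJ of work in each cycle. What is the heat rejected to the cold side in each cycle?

T_C = 66 °F → (66 − 32) × 5/9 = 18.89 °C = 292.04 K.
Carnot efficiency: η = 1 − T_C/T_H = 1 − 292.04/488.00 = 0.4016.
Since Q_C/Q_H = T_C/T_H and Q_H = W/η, Q_C = W·T_C/(T_H − T_C) = 317 × 292.04/195.96 = 472 kJ.

Q_C ≈ 472 kJ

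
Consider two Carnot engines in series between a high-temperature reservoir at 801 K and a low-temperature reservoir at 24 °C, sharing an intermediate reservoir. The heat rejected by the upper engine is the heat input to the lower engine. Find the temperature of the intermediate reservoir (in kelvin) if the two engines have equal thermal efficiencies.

T_m ≈ 488 K

T_C = 24 °C → 24 + 273.15 = 297.15 K.
Equal efficiencies require 1 − T_m/T_H = 1 − T_C/T_m, i.e. T_m/T_H = T_C/T_m, so T_m = √(T_H·T_C) = √(801.00 × 297.15) = 488 K.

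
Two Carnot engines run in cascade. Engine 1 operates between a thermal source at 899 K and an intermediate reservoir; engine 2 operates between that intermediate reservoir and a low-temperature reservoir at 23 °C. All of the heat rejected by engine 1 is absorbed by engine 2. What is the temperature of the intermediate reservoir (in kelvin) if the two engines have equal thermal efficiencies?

T_C = 23 °C → 23 + 273.15 = 296.15 K.
Equal efficiencies require 1 − T_m/T_H = 1 − T_C/T_m, i.e. T_m/T_H = T_C/T_m, so T_m = √(T_H·T_C) = √(899.00 × 296.15) = 516.0 K.

T_m ≈ 516.0 K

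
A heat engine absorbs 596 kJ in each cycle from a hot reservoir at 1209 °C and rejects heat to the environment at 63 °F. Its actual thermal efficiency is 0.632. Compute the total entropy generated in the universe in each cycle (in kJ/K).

ΔS_univ ≈ 0.353 kJ/K

T_H = 1209 °C → 1209 + 273.15 = 1482.15 K.
T_C = 63 °F → (63 − 32) × 5/9 = 17.22 °C = 290.37 K.
W = η·Q_H = 0.632 × 596 = 376.7 kJ, so Q_C = Q_H − W = 219.3 kJ.
The hot reservoir loses entropy Q_H/T_H = 596/1482.15 = 0.4021 kJ/K; the cold reservoir gains Q_C/T_C = 219.3/290.37 = 0.7553 kJ/K.
ΔS_univ = −Q_H/T_H + Q_C/T_C = 0.353 kJ/K (> 0, since η = 0.632 < η_Carnot = 0.804).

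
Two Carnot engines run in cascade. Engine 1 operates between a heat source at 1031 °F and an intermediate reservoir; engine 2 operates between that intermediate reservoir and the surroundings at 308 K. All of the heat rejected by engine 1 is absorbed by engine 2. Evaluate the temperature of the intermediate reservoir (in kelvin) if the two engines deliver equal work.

T_H = 1031 °F → (1031 − 32) × 5/9 = 555.00 °C = 828.15 K.
For reversible stages Q_m = Q_H·(T_m/T_H). Setting W₁ = Q_H(1 − T_m/T_H) equal to W₂ = Q_m(1 − T_C/T_m) = Q_H·(T_m − T_C)/T_H gives T_H − T_m = T_m − T_C, so T_m = (T_H + T_C)/2 = (828.15 + 308.00)/2 = 568 K.

T_m ≈ 568 K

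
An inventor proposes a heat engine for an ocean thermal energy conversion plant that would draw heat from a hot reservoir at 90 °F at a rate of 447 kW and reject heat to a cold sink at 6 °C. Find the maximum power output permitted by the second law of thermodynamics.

Ẇ_max ≈ 38.4 kW

T_H = 90 °F → (90 − 32) × 5/9 = 32.22 °C = 305.37 K.
T_C = 6 °C → 6 + 273.15 = 279.15 K.
The upper bound on efficiency is η_max = 1 − T_C/T_H = 1 − 279.15/305.37 = 0.0859.
W_max = η_max · Q_H = 0.0859 × 447 = 38.4 kW.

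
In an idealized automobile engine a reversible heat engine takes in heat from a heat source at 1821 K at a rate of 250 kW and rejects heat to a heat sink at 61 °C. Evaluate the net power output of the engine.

Ẇ ≈ 204 kW

T_C = 61 °C → 61 + 273.15 = 334.15 K.
For a reversible engine, η = 1 − T_C/T_H = 1 − 334.15/1821.00 = 0.8165.
W = η·Q_H = 0.8165 × 250 = 204 kW.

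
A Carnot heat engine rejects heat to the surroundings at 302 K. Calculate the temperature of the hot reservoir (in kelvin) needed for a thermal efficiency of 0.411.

T_H ≈ 512.7 K

From η = 1 − T_C/T_H, solving for T_H gives T_H = T_C/(1 − η) = 302.00/(1 − 0.411) = 512.7 K.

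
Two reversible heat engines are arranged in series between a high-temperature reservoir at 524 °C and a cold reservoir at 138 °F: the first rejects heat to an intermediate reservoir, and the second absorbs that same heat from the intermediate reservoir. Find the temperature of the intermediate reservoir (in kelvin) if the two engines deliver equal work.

T_H = 524 °C → 524 + 273.15 = 797.15 K.
T_C = 138 °F → (138 − 32) × 5/9 = 58.89 °C = 332.04 K.
For reversible stages Q_m = Q_H·(T_m/T_H). Setting W₁ = Q_H(1 − T_m/T_H) equal to W₂ = Q_m(1 − T_C/T_m) = Q_H·(T_m − T_C)/T_H gives T_H − T_m = T_m − T_C, so T_m = (T_H + T_C)/2 = (797.15 + 332.04)/2 = 565 K.

T_m ≈ 565 K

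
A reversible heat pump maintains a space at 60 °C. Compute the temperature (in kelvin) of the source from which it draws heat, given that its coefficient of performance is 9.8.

T_H = 60 °C → 60 + 273.15 = 333.15 K.
COP_HP = T_H/(T_H − T_C) ⇒ T_C = T_H·(COP_HP − 1)/COP_HP = 333.15 × (9.8 − 1)/9.8 = 299 K.

T_C ≈ 299 K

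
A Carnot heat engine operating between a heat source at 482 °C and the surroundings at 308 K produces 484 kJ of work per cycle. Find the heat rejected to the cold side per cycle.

T_H = 482 °C → 482 + 273.15 = 755.15 K.
For a reversible engine, η = 1 − T_C/T_H = 1 − 308.00/755.15 = 0.5921.
Since Q_C/Q_H = T_C/T_H and Q_H = W/η, Q_C = W·T_C/(T_H − T_C) = 484 × 308.00/447.15 = 333.4 kJ.

Q_C ≈ 333.4 kJ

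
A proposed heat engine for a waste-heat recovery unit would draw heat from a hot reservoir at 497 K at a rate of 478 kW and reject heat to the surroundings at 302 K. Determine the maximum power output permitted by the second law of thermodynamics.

The second-law ceiling is the Carnot efficiency, η_max = 1 − T_C/T_H = 1 − 302.00/497.00 = 0.3924.
W_max = η_max · Q_H = 0.3924 × 478 = 188 kW.

Ẇ_max ≈ 188 kW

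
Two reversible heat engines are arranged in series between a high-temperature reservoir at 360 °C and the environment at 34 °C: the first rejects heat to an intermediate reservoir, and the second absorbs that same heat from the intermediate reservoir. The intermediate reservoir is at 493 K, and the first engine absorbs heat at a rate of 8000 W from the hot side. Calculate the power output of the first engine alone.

T_H = 360 °C → 360 + 273.15 = 633.15 K.
T_C = 34 °C → 34 + 273.15 = 307.15 K.
First-stage efficiency η₁ = 1 − T_m/T_H = 1 − 493.00/633.15 = 0.2214.
W₁ = η₁·Q_H = 0.2214 × 8000 = 1770 W.

Ẇ₁ ≈ 1770 W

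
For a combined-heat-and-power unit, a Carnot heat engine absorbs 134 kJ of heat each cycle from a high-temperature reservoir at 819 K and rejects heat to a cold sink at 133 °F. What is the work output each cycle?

W ≈ 80.1 kJ

T_C = 133 °F → (133 − 32) × 5/9 = 56.11 °C = 329.26 K.
The Carnot efficiency is η = 1 − T_C/T_H = 1 − 329.26/819.00 = 0.5980.
W = η·Q_H = 0.5980 × 134 = 80.1 kJ.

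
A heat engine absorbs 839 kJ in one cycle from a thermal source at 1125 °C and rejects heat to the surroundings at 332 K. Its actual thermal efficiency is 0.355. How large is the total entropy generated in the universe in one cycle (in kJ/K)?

ΔS_univ ≈ 1.03 kJ/K

T_H = 1125 °C → 1125 + 273.15 = 1398.15 K.
W = η·Q_H = 0.355 × 839 = 297.8 kJ, so Q_C = Q_H − W = 541.2 kJ.
Reservoir entropy changes: ΔS_H = −Q_H/T_H = −839/1398.15 = -0.6001 kJ/K and ΔS_C = +Q_C/T_C = 541.2/332.00 = 1.630 kJ/K.
ΔS_univ = −Q_H/T_H + Q_C/T_C = 1.03 kJ/K (> 0, since η = 0.355 < η_Carnot = 0.763).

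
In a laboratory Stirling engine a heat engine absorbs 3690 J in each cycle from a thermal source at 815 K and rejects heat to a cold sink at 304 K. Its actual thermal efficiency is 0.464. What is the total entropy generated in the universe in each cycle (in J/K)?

W = η·Q_H = 0.464 × 3690 = 1712 J, so Q_C = Q_H − W = 1978 J.
Reservoir entropy changes: ΔS_H = −Q_H/T_H = −3690/815.00 = -4.528 J/K and ΔS_C = +Q_C/T_C = 1978/304.00 = 6.506 J/K.
ΔS_univ = −Q_H/T_H + Q_C/T_C = 1.98 J/K (> 0, since η = 0.464 < η_Carnot = 0.627).

ΔS_univ ≈ 1.98 J/K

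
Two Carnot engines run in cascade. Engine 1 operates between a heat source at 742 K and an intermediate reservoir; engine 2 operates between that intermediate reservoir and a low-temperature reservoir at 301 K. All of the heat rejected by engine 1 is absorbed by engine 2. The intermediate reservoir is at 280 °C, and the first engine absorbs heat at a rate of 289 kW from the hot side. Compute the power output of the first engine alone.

Ẇ₁ ≈ 73.55 kW

T_m = 280 °C → 280 + 273.15 = 553.15 K.
First-stage efficiency η₁ = 1 − T_m/T_H = 1 − 553.15/742.00 = 0.2545.
W₁ = η₁·Q_H = 0.2545 × 289 = 73.55 kW.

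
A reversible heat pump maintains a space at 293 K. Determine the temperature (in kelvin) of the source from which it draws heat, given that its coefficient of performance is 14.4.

COP_HP = T_H/(T_H − T_C) ⇒ T_C = T_H·(COP_HP − 1)/COP_HP = 293.00 × (14.4 − 1)/14.4 = 273 K.

T_C ≈ 273 K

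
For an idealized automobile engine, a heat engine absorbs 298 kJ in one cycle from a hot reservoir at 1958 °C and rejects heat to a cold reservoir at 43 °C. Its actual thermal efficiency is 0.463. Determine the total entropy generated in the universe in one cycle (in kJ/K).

ΔS_univ ≈ 0.373 kJ/K

T_H = 1958 °C → 1958 + 273.15 = 2231.15 K.
T_C = 43 °C → 43 + 273.15 = 316.15 K.
W = η·Q_H = 0.463 × 298 = 138.0 kJ, so Q_C = Q_H − W = 160.0 kJ.
Entropy balance on the reservoirs: −Q_H/T_H = -0.1336 kJ/K, +Q_C/T_C = 0.5062 kJ/K.
ΔS_univ = −Q_H/T_H + Q_C/T_C = 0.373 kJ/K (> 0, since η = 0.463 < η_Carnot = 0.858).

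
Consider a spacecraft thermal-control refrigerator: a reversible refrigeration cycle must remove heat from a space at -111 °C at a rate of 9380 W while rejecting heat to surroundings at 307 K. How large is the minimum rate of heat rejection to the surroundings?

Q̇_H ≈ 17760 W

T_C = -111 °C → -111 + 273.15 = 162.15 K.
For a reversible cycle Q_H/Q_C = T_H/T_C, so Q_H = Q_C·T_H/T_C = 9380 × 307.00/162.15 = 17760 W.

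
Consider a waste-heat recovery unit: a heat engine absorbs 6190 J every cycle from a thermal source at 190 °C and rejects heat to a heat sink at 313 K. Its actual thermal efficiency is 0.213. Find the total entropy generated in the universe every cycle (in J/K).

ΔS_univ ≈ 2.199 J/K

T_H = 190 °C → 190 + 273.15 = 463.15 K.
W = η·Q_H = 0.213 × 6190 = 1318 J, so Q_C = Q_H − W = 4872 J.
Entropy balance on the reservoirs: −Q_H/T_H = -13.37 J/K, +Q_C/T_C = 15.56 J/K.
ΔS_univ = −Q_H/T_H + Q_C/T_C = 2.199 J/K (> 0, since η = 0.213 < η_Carnot = 0.324).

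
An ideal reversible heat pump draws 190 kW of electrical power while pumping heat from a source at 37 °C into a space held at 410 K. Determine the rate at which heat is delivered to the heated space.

T_C = 37 °C → 37 + 273.15 = 310.15 K.
COP_HP = T_H/(T_H − T_C) = 410.00/99.85 = 4.1062.
Q_H = COP_HP · W = 4.1062 × 190 = 780 kW.

Q̇_H ≈ 780 kW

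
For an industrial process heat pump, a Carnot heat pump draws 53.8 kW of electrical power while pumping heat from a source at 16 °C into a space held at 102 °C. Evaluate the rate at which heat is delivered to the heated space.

Q̇_H ≈ 235 kW

T_H = 102 °C → 102 + 273.15 = 375.15 K.
T_C = 16 °C → 16 + 273.15 = 289.15 K.
The Carnot heat-pump COP is COP_HP = T_H/(T_H − T_C) = 375.15/86.00 = 4.3622.
Q_H = COP_HP · W = 4.3622 × 53.8 = 235 kW.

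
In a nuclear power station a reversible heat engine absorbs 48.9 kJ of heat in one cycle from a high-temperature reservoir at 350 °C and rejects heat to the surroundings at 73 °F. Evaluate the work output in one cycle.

W ≈ 25.7 kJ

T_H = 350 °C → 350 + 273.15 = 623.15 K.
T_C = 73 °F → (73 − 32) × 5/9 = 22.78 °C = 295.93 K.
η_rev = 1 − T_C/T_H = 1 − 295.93/623.15 = 0.5251.
W = η·Q_H = 0.5251 × 48.9 = 25.7 kJ.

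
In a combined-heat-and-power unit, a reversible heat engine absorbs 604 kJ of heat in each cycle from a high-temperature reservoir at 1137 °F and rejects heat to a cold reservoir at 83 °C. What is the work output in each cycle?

T_H = 1137 °F → (1137 − 32) × 5/9 = 613.89 °C = 887.04 K.
T_C = 83 °C → 83 + 273.15 = 356.15 K.
The Carnot efficiency is η = 1 − T_C/T_H = 1 − 356.15/887.04 = 0.5985.
W = η·Q_H = 0.5985 × 604 = 361.5 kJ.

W ≈ 361.5 kJ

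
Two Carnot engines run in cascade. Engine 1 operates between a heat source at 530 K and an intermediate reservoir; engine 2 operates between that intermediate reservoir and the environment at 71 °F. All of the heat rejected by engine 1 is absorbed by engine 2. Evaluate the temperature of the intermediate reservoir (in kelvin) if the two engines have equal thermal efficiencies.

T_m ≈ 395 K

T_C = 71 °F → (71 − 32) × 5/9 = 21.67 °C = 294.82 K.
Equal efficiencies require 1 − T_m/T_H = 1 − T_C/T_m, i.e. T_m/T_H = T_C/T_m, so T_m = √(T_H·T_C) = √(530.00 × 294.82) = 395 K.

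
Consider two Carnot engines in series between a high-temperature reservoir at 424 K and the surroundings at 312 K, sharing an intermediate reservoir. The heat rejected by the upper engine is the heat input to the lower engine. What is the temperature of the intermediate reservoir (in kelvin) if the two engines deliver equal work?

For reversible stages Q_m = Q_H·(T_m/T_H). Setting W₁ = Q_H(1 − T_m/T_H) equal to W₂ = Q_m(1 − T_C/T_m) = Q_H·(T_m − T_C)/T_H gives T_H − T_m = T_m − T_C, so T_m = (T_H + T_C)/2 = (424.00 + 312.00)/2 = 368 K.

T_m ≈ 368 K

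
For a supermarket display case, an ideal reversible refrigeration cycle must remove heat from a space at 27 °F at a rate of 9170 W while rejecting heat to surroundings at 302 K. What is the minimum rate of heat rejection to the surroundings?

T_C = 27 °F → (27 − 32) × 5/9 = -2.78 °C = 270.37 K.
For a reversible cycle Q_H/Q_C = T_H/T_C, so Q_H = Q_C·T_H/T_C = 9170 × 302.00/270.37 = 10200 W.

Q̇_H ≈ 10200 W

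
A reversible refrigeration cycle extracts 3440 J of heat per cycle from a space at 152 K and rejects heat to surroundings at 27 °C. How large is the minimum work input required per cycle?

W_in ≈ 3350 J

T_H = 27 °C → 27 + 273.15 = 300.15 K.
The reversible coefficient of performance is COP_R = T_C/(T_H − T_C) = 152.00/148.15 = 1.0260.
W = Q_C/COP_R = 3440/1.0260 = 3350 J.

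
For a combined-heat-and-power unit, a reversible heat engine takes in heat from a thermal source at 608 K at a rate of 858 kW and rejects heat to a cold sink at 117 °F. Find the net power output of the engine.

Ẇ ≈ 406 kW

T_C = 117 °F → (117 − 32) × 5/9 = 47.22 °C = 320.37 K.
Since the cycle is reversible, η = 1 − T_C/T_H = 1 − 320.37/608.00 = 0.4731.
W = η·Q_H = 0.4731 × 858 = 406 kW.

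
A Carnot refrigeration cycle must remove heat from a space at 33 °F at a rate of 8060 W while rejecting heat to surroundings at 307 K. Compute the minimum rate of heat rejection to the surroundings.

T_C = 33 °F → (33 − 32) × 5/9 = 0.56 °C = 273.71 K.
For a reversible cycle Q_H/Q_C = T_H/T_C, so Q_H = Q_C·T_H/T_C = 8060 × 307.00/273.71 = 9040 W.

Q̇_H ≈ 9040 W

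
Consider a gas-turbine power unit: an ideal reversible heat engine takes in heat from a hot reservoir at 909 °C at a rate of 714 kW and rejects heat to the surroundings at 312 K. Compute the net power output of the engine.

Ẇ ≈ 526 kW

T_H = 909 °C → 909 + 273.15 = 1182.15 K.
The Carnot efficiency is η = 1 − T_C/T_H = 1 − 312.00/1182.15 = 0.7361.
W = η·Q_H = 0.7361 × 714 = 526 kW.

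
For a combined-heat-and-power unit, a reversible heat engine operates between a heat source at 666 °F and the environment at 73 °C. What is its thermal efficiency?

η ≈ 0.446

T_H = 666 °F → (666 − 32) × 5/9 = 352.22 °C = 625.37 K.
T_C = 73 °C → 73 + 273.15 = 346.15 K.
The Carnot efficiency is η = 1 − T_C/T_H = 1 − 346.15/625.37 = 0.446.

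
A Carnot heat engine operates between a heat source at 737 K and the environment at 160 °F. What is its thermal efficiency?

T_C = 160 °F → (160 − 32) × 5/9 = 71.11 °C = 344.26 K.
For a reversible engine, η = 1 − T_C/T_H = 1 − 344.26/737.00 = 0.533.

η ≈ 0.533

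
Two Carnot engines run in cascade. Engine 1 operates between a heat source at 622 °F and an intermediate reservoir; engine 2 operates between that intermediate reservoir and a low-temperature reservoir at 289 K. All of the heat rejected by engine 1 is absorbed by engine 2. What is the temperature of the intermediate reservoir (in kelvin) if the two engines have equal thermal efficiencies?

T_m ≈ 417 K

T_H = 622 °F → (622 − 32) × 5/9 = 327.78 °C = 600.93 K.
Equal efficiencies require 1 − T_m/T_H = 1 − T_C/T_m, i.e. T_m/T_H = T_C/T_m, so T_m = √(T_H·T_C) = √(600.93 × 289.00) = 417 K.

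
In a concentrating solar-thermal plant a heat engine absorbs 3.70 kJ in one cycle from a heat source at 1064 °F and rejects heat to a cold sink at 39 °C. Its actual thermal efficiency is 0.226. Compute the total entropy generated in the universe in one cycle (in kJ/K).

T_H = 1064 °F → (1064 − 32) × 5/9 = 573.33 °C = 846.48 K.
T_C = 39 °C → 39 + 273.15 = 312.15 K.
W = η·Q_H = 0.226 × 3.70 = 0.8362 kJ, so Q_C = Q_H − W = 2.864 kJ.
Entropy balance on the reservoirs: −Q_H/T_H = -0.004371 kJ/K, +Q_C/T_C = 0.009174 kJ/K.
ΔS_univ = −Q_H/T_H + Q_C/T_C = 0.004803 kJ/K (> 0, since η = 0.226 < η_Carnot = 0.631).

ΔS_univ ≈ 0.004803 kJ/K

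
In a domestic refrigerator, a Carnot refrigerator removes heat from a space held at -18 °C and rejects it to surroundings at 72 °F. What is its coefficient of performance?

T_H = 72 °F → (72 − 32) × 5/9 = 22.22 °C = 295.37 K.
T_C = -18 °C → -18 + 273.15 = 255.15 K.
For a reversible refrigerator, COP_R = T_C/(T_H − T_C) = 255.15/(295.37 − 255.15) = 6.344.

COP_R ≈ 6.344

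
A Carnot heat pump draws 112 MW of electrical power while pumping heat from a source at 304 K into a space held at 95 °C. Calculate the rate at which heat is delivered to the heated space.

Q̇_H ≈ 643 MW

T_H = 95 °C → 95 + 273.15 = 368.15 K.
Reversible heating COP: COP_HP = T_H/(T_H − T_C) = 368.15/64.15 = 5.7389.
Q_H = COP_HP · W = 5.7389 × 112 = 643 MW.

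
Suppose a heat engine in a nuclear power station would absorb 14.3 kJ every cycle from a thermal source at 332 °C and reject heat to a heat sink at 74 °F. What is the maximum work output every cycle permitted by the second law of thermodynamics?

T_H = 332 °C → 332 + 273.15 = 605.15 K.
T_C = 74 °F → (74 − 32) × 5/9 = 23.33 °C = 296.48 K.
The second-law ceiling is the Carnot efficiency, η_max = 1 − T_C/T_H = 1 − 296.48/605.15 = 0.5101.
W_max = η_max · Q_H = 0.5101 × 14.3 = 7.294 kJ.

W_max ≈ 7.294 kJ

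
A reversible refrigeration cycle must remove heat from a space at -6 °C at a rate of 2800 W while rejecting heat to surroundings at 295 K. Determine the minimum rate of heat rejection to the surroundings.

T_C = -6 °C → -6 + 273.15 = 267.15 K.
For a reversible cycle Q_H/Q_C = T_H/T_C, so Q_H = Q_C·T_H/T_C = 2800 × 295.00/267.15 = 3090 W.

Q̇_H ≈ 3090 W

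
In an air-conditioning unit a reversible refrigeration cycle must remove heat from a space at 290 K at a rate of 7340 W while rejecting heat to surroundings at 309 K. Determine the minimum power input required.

For a reversible refrigerator, COP_R = T_C/(T_H − T_C) = 290.00/19.00 = 15.2632.
W = Q_C/COP_R = 7340/15.2632 = 481 W.

Ẇ_in ≈ 481 W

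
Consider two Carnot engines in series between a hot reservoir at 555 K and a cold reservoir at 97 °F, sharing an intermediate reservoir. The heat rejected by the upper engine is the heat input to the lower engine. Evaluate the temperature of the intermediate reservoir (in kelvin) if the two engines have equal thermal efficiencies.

T_C = 97 °F → (97 − 32) × 5/9 = 36.11 °C = 309.26 K.
Equal efficiencies require 1 − T_m/T_H = 1 − T_C/T_m, i.e. T_m/T_H = T_C/T_m, so T_m = √(T_H·T_C) = √(555.00 × 309.26) = 414 K.

T_m ≈ 414 K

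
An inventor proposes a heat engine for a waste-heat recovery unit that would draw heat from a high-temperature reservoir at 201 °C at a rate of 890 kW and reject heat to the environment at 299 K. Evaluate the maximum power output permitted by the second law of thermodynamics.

T_H = 201 °C → 201 + 273.15 = 474.15 K.
No engine can exceed the Carnot limit: η_max = 1 − T_C/T_H = 1 − 299.00/474.15 = 0.3694.
W_max = η_max · Q_H = 0.3694 × 890 = 329 kW.

Ẇ_max ≈ 329 kW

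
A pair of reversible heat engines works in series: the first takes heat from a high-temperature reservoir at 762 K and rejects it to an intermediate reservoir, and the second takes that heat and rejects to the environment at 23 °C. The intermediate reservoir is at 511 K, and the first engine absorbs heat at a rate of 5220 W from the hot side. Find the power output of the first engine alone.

T_C = 23 °C → 23 + 273.15 = 296.15 K.
First-stage efficiency η₁ = 1 − T_m/T_H = 1 − 511.00/762.00 = 0.3294.
W₁ = η₁·Q_H = 0.3294 × 5220 = 1720 W.

Ẇ₁ ≈ 1720 W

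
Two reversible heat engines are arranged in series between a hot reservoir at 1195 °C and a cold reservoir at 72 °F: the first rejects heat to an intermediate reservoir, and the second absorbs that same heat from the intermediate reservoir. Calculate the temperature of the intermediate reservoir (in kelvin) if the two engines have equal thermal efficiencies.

T_m ≈ 659 K

T_H = 1195 °C → 1195 + 273.15 = 1468.15 K.
T_C = 72 °F → (72 − 32) × 5/9 = 22.22 °C = 295.37 K.
Equal efficiencies require 1 − T_m/T_H = 1 − T_C/T_m, i.e. T_m/T_H = T_C/T_m, so T_m = √(T_H·T_C) = √(1468.15 × 295.37) = 659 K.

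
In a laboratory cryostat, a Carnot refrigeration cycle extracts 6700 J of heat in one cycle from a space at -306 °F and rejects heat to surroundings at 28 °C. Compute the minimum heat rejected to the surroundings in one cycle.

T_H = 28 °C → 28 + 273.15 = 301.15 K.
T_C = -306 °F → (-306 − 32) × 5/9 = -187.78 °C = 85.37 K.
For a reversible cycle Q_H/Q_C = T_H/T_C, so Q_H = Q_C·T_H/T_C = 6700 × 301.15/85.37 = 23600 J.

Q_H ≈ 23600 J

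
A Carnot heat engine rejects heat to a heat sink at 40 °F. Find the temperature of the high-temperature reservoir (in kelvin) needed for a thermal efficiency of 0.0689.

T_H ≈ 298 K

T_C = 40 °F → (40 − 32) × 5/9 = 4.44 °C = 277.59 K.
From η = 1 − T_C/T_H, solving for T_H gives T_H = T_C/(1 − η) = 277.59/(1 − 0.0689) = 298 K.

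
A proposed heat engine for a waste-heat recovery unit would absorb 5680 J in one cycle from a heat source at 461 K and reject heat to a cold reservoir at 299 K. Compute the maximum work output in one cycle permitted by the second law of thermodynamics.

No engine can exceed the Carnot limit: η_max = 1 − T_C/T_H = 1 − 299.00/461.00 = 0.3514.
W_max = η_max · Q_H = 0.3514 × 5680 = 2000 J.

W_max ≈ 2000 J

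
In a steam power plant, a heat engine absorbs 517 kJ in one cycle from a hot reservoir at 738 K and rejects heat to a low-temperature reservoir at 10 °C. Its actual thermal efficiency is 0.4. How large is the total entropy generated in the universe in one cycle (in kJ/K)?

ΔS_univ ≈ 0.395 kJ/K

T_C = 10 °C → 10 + 273.15 = 283.15 K.
W = η·Q_H = 0.4 × 517 = 206.8 kJ, so Q_C = Q_H − W = 310.2 kJ.
Reservoir entropy changes: ΔS_H = −Q_H/T_H = −517/738.00 = -0.7005 kJ/K and ΔS_C = +Q_C/T_C = 310.2/283.15 = 1.096 kJ/K.
ΔS_univ = −Q_H/T_H + Q_C/T_C = 0.395 kJ/K (> 0, since η = 0.4 < η_Carnot = 0.616).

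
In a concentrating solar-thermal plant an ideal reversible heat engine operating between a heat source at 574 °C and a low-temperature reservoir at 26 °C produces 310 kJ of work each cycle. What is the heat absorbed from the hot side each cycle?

T_H = 574 °C → 574 + 273.15 = 847.15 K.
T_C = 26 °C → 26 + 273.15 = 299.15 K.
Carnot efficiency: η = 1 − T_C/T_H = 1 − 299.15/847.15 = 0.6469.
Q_H = W/η = 310/0.6469 = 479 kJ.

Q_H ≈ 479 kJ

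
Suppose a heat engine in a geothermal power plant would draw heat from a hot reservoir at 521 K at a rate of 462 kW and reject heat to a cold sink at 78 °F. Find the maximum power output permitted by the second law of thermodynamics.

Ẇ_max ≈ 197.1 kW

T_C = 78 °F → (78 − 32) × 5/9 = 25.56 °C = 298.71 K.
The upper bound on efficiency is η_max = 1 − T_C/T_H = 1 − 298.71/521.00 = 0.4267.
W_max = η_max · Q_H = 0.4267 × 462 = 197.1 kW.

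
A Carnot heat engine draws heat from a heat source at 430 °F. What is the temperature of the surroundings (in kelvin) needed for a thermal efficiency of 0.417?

T_H = 430 °F → (430 − 32) × 5/9 = 221.11 °C = 494.26 K.
From η = 1 − T_C/T_H, T_C = T_H·(1 − η) = 494.26 × (1 − 0.417) = 288 K.

T_C ≈ 288 K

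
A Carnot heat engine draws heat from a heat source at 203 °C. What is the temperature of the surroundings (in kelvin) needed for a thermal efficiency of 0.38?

T_C ≈ 295 K

T_H = 203 °C → 203 + 273.15 = 476.15 K.
From η = 1 − T_C/T_H, T_C = T_H·(1 − η) = 476.15 × (1 − 0.38) = 295 K.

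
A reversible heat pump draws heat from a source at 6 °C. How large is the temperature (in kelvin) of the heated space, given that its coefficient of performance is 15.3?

T_C = 6 °C → 6 + 273.15 = 279.15 K.
COP_HP = T_H/(T_H − T_C) ⇒ T_H = T_C·COP_HP/(COP_HP − 1) = 279.15 × 15.3/(15.3 − 1) = 299 K.

T_H ≈ 299 K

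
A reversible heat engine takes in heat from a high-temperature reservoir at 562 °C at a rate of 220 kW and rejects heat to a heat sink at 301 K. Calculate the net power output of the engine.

T_H = 562 °C → 562 + 273.15 = 835.15 K.
η_rev = 1 − T_C/T_H = 1 − 301.00/835.15 = 0.6396.
W = η·Q_H = 0.6396 × 220 = 141 kW.

Ẇ ≈ 141 kW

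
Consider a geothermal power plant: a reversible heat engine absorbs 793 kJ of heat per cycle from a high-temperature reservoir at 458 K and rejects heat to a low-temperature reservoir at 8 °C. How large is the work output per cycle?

T_C = 8 °C → 8 + 273.15 = 281.15 K.
η_rev = 1 − T_C/T_H = 1 − 281.15/458.00 = 0.3861.
W = η·Q_H = 0.3861 × 793 = 306 kJ.

W ≈ 306 kJ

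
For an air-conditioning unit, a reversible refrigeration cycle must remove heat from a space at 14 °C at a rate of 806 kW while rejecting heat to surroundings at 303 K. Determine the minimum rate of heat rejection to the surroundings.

T_C = 14 °C → 14 + 273.15 = 287.15 K.
For a reversible cycle Q_H/Q_C = T_H/T_C, so Q_H = Q_C·T_H/T_C = 806 × 303.00/287.15 = 850.5 kW.

Q̇_H ≈ 850.5 kW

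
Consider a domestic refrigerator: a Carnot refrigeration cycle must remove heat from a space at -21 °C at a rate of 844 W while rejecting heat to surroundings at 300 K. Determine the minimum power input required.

Ẇ_in ≈ 160 W

T_C = -21 °C → -21 + 273.15 = 252.15 K.
For a reversible refrigerator, COP_R = T_C/(T_H − T_C) = 252.15/47.85 = 5.2696.
W = Q_C/COP_R = 844/5.2696 = 160 W.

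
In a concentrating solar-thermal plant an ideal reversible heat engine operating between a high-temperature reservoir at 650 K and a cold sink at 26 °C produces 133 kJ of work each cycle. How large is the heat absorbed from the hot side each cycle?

T_C = 26 °C → 26 + 273.15 = 299.15 K.
Carnot efficiency: η = 1 − T_C/T_H = 1 − 299.15/650.00 = 0.5398.
Q_H = W/η = 133/0.5398 = 246.4 kJ.

Q_H ≈ 246.4 kJ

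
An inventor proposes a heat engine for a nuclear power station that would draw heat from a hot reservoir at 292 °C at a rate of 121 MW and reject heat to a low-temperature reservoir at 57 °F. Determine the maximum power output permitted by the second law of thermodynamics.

Ẇ_max ≈ 59.5 MW

T_H = 292 °C → 292 + 273.15 = 565.15 K.
T_C = 57 °F → (57 − 32) × 5/9 = 13.89 °C = 287.04 K.
By the Carnot theorem, η_max = 1 − T_C/T_H = 1 − 287.04/565.15 = 0.4921.
W_max = η_max · Q_H = 0.4921 × 121 = 59.5 MW.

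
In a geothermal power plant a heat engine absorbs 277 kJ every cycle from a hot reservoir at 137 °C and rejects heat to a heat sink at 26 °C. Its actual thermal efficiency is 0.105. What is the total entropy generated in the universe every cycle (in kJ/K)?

T_H = 137 °C → 137 + 273.15 = 410.15 K.
T_C = 26 °C → 26 + 273.15 = 299.15 K.
W = η·Q_H = 0.105 × 277 = 29.08 kJ, so Q_C = Q_H − W = 247.9 kJ.
The hot reservoir loses entropy Q_H/T_H = 277/410.15 = 0.6754 kJ/K; the cold reservoir gains Q_C/T_C = 247.9/299.15 = 0.8287 kJ/K.
ΔS_univ = −Q_H/T_H + Q_C/T_C = 0.1534 kJ/K (> 0, since η = 0.105 < η_Carnot = 0.271).

ΔS_univ ≈ 0.1534 kJ/K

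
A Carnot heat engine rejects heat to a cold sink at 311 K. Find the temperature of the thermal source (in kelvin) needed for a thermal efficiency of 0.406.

T_H ≈ 524 K

From η = 1 − T_C/T_H, solving for T_H gives T_H = T_C/(1 − η) = 311.00/(1 − 0.406) = 524 K.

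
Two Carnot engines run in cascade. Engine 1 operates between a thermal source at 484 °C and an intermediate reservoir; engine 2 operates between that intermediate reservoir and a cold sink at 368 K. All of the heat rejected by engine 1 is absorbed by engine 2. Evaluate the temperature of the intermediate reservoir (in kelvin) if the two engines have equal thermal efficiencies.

T_m ≈ 528 K

T_H = 484 °C → 484 + 273.15 = 757.15 K.
Equal efficiencies require 1 − T_m/T_H = 1 − T_C/T_m, i.e. T_m/T_H = T_C/T_m, so T_m = √(T_H·T_C) = √(757.15 × 368.00) = 528 K.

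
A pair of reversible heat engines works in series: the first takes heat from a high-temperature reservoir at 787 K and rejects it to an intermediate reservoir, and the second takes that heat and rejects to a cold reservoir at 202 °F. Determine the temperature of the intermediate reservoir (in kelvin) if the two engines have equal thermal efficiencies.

T_C = 202 °F → (202 − 32) × 5/9 = 94.44 °C = 367.59 K.
Equal efficiencies require 1 − T_m/T_H = 1 − T_C/T_m, i.e. T_m/T_H = T_C/T_m, so T_m = √(T_H·T_C) = √(787.00 × 367.59) = 537.9 K.

T_m ≈ 537.9 K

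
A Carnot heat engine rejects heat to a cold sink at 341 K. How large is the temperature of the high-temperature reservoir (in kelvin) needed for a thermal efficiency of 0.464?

T_H ≈ 636 K

From η = 1 − T_C/T_H, solving for T_H gives T_H = T_C/(1 − η) = 341.00/(1 − 0.464) = 636 K.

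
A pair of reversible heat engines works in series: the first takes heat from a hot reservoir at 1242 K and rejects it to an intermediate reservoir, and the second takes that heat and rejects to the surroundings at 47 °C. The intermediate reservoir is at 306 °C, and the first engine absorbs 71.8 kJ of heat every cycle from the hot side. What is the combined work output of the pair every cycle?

T_C = 47 °C → 47 + 273.15 = 320.15 K.
Two reversible stages in series are equivalent to a single Carnot engine between T_H and T_C, so η_total = 1 − T_C/T_H = 1 − 320.15/1242.00 = 0.7422.
W_total = η_total · Q_H = 0.7422 × 71.8 = 53.3 kJ.

W_total ≈ 53.3 kJ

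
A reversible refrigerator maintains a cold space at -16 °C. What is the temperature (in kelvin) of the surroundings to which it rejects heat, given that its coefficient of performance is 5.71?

T_H ≈ 302 K

T_C = -16 °C → -16 + 273.15 = 257.15 K.
COP_R = T_C/(T_H − T_C) ⇒ T_H = T_C·(1 + 1/COP_R) = 257.15 × (1 + 1/5.71) = 302 K.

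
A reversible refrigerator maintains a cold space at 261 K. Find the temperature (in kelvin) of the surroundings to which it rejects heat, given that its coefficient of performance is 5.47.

COP_R = T_C/(T_H − T_C) ⇒ T_H = T_C·(1 + 1/COP_R) = 261.00 × (1 + 1/5.47) = 308.7 K.

T_H ≈ 308.7 K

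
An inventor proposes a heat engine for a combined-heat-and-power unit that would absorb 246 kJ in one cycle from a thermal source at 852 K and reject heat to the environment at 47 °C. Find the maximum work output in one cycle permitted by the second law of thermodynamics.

W_max ≈ 154 kJ

T_C = 47 °C → 47 + 273.15 = 320.15 K.
The upper bound on efficiency is η_max = 1 − T_C/T_H = 1 − 320.15/852.00 = 0.6242.
W_max = η_max · Q_H = 0.6242 × 246 = 154 kJ.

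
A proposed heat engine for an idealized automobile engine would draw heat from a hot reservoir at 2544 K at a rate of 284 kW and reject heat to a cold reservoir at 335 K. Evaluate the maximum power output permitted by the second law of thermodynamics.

The second-law ceiling is the Carnot efficiency, η_max = 1 − T_C/T_H = 1 − 335.00/2544.00 = 0.8683.
W_max = η_max · Q_H = 0.8683 × 284 = 246.6 kW.

Ẇ_max ≈ 246.6 kW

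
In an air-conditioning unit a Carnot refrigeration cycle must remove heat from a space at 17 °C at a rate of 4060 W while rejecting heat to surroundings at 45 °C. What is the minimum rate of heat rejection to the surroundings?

Q̇_H ≈ 4452 W

T_H = 45 °C → 45 + 273.15 = 318.15 K.
T_C = 17 °C → 17 + 273.15 = 290.15 K.
For a reversible cycle Q_H/Q_C = T_H/T_C, so Q_H = Q_C·T_H/T_C = 4060 × 318.15/290.15 = 4452 W.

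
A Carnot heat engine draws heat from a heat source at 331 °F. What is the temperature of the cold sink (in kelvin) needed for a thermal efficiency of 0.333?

T_C ≈ 293.0 K

T_H = 331 °F → (331 − 32) × 5/9 = 166.11 °C = 439.26 K.
From η = 1 − T_C/T_H, T_C = T_H·(1 − η) = 439.26 × (1 − 0.333) = 293.0 K.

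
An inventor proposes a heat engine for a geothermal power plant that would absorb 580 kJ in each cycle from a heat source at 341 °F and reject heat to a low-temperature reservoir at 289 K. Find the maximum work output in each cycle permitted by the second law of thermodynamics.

W_max ≈ 203.2 kJ

T_H = 341 °F → (341 − 32) × 5/9 = 171.67 °C = 444.82 K.
The second-law ceiling is the Carnot efficiency, η_max = 1 − T_C/T_H = 1 − 289.00/444.82 = 0.3503.
W_max = η_max · Q_H = 0.3503 × 580 = 203.2 kJ.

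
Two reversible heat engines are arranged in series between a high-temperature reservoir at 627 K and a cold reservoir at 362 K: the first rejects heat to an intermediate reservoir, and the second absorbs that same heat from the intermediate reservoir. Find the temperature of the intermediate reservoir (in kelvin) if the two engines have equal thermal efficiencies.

T_m ≈ 476 K

Equal efficiencies require 1 − T_m/T_H = 1 − T_C/T_m, i.e. T_m/T_H = T_C/T_m, so T_m = √(T_H·T_C) = √(627.00 × 362.00) = 476 K.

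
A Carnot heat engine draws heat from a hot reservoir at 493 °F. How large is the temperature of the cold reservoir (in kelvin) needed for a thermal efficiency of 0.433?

T_C ≈ 300 K

T_H = 493 °F → (493 − 32) × 5/9 = 256.11 °C = 529.26 K.
From η = 1 − T_C/T_H, T_C = T_H·(1 − η) = 529.26 × (1 − 0.433) = 300 K.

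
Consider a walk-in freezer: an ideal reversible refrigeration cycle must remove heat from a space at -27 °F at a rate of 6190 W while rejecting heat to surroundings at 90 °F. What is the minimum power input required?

T_H = 90 °F → (90 − 32) × 5/9 = 32.22 °C = 305.37 K.
T_C = -27 °F → (-27 − 32) × 5/9 = -32.78 °C = 240.37 K.
COP_R = T_C/(T_H − T_C) = 240.37/65.00 = 3.6980.
W = Q_C/COP_R = 6190/3.6980 = 1674 W.

Ẇ_in ≈ 1674 W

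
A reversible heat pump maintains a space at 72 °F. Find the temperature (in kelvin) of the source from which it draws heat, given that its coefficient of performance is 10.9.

T_C ≈ 268 K

T_H = 72 °F → (72 − 32) × 5/9 = 22.22 °C = 295.37 K.
COP_HP = T_H/(T_H − T_C) ⇒ T_C = T_H·(COP_HP − 1)/COP_HP = 295.37 × (10.9 − 1)/10.9 = 268 K.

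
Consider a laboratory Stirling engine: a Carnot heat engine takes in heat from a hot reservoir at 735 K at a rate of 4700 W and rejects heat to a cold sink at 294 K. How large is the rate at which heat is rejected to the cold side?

Q̇_C ≈ 1880 W

For a reversible engine, η = 1 − T_C/T_H = 1 − 294.00/735.00 = 0.6000.
For a reversible cycle Q_C/Q_H = T_C/T_H, so Q_C = 4700 × 294.00/735.00 = 1880 W.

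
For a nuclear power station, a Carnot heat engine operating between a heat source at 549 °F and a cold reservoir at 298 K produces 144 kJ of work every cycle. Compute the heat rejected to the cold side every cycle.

T_H = 549 °F → (549 − 32) × 5/9 = 287.22 °C = 560.37 K.
η_rev = 1 − T_C/T_H = 1 − 298.00/560.37 = 0.4682.
Since Q_C/Q_H = T_C/T_H and Q_H = W/η, Q_C = W·T_C/(T_H − T_C) = 144 × 298.00/262.37 = 164 kJ.

Q_C ≈ 164 kJ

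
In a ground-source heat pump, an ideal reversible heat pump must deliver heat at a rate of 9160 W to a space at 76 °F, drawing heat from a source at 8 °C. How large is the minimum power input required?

T_H = 76 °F → (76 − 32) × 5/9 = 24.44 °C = 297.59 K.
T_C = 8 °C → 8 + 273.15 = 281.15 K.
For a reversible heat pump, COP_HP = T_H/(T_H − T_C) = 297.59/16.44 = 18.0970.
W = Q_H/COP_HP = 9160/18.0970 = 506 W.

Ẇ_in ≈ 506 W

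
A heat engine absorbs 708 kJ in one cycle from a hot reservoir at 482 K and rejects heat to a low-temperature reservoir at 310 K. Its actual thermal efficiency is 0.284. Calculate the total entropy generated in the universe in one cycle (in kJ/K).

W = η·Q_H = 0.284 × 708 = 201.1 kJ, so Q_C = Q_H − W = 506.9 kJ.
Entropy balance on the reservoirs: −Q_H/T_H = -1.469 kJ/K, +Q_C/T_C = 1.635 kJ/K.
ΔS_univ = −Q_H/T_H + Q_C/T_C = 0.166 kJ/K (> 0, since η = 0.284 < η_Carnot = 0.357).

ΔS_univ ≈ 0.166 kJ/K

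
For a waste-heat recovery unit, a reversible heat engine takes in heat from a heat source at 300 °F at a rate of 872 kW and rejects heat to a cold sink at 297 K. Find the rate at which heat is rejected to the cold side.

T_H = 300 °F → (300 − 32) × 5/9 = 148.89 °C = 422.04 K.
The Carnot efficiency is η = 1 − T_C/T_H = 1 − 297.00/422.04 = 0.2963.
For a reversible cycle Q_C/Q_H = T_C/T_H, so Q_C = 872 × 297.00/422.04 = 613.6 kW.

Q̇_C ≈ 613.6 kW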